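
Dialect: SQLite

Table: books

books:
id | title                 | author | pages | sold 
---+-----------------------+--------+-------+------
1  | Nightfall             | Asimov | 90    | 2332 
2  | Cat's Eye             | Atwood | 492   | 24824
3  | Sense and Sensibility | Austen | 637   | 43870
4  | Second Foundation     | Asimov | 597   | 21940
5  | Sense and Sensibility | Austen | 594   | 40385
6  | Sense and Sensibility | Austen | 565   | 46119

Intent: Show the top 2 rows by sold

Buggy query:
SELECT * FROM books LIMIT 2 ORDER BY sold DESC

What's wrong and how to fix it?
Bug: LIMIT must come after ORDER BY

Fix: Swap the clauses: ORDER BY first, then LIMIT

Corrected query:
SELECT * FROM books ORDER BY sold DESC LIMIT 2

Result:
id | title                 | author | pages | sold 
---+-----------------------+--------+-------+------
6  | Sense and Sensibility | Austen | 565   | 46119
3  | Sense and Sensibility | Austen | 637   | 43870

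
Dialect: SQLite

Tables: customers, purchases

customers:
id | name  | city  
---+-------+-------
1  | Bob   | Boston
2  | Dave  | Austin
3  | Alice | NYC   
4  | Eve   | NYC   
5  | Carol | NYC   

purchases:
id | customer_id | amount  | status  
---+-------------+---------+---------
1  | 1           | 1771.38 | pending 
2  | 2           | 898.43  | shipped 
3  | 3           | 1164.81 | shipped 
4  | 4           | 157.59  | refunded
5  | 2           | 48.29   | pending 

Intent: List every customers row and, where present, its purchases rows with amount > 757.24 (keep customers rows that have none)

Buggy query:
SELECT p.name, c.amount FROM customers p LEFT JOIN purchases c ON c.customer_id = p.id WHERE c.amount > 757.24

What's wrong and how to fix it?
Bug: A WHERE condition on the right-hand table after LEFT JOIN drops unmatched parents

Fix: Move the right-table condition into the ON clause so unmatched parents are kept

Corrected query:
SELECT p.name, c.amount FROM customers p LEFT JOIN purchases c ON c.customer_id = p.id AND c.amount > 757.24

Result:
name  | amount 
------+--------
Bob   | 1771.38
Dave  | 898.43 
Alice | 1164.81
Eve   | NULL   
Carol | NULL   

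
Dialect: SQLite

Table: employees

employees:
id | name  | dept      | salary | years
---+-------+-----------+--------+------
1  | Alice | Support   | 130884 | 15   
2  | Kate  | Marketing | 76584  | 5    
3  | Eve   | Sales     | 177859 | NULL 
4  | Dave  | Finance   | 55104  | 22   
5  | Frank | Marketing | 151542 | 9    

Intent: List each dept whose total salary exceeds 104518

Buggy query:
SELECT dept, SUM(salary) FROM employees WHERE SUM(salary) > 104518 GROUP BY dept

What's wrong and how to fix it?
Bug: SUM(salary) is an aggregate, but WHERE filters rows before aggregation

Fix: Use HAVING (which filters groups after aggregation) instead of WHERE

Corrected query:
SELECT dept, SUM(salary) FROM employees GROUP BY dept HAVING SUM(salary) > 104518

Result:
dept      | SUM(salary)
----------+------------
Marketing | 228126     
Sales     | 177859     
Support   | 130884     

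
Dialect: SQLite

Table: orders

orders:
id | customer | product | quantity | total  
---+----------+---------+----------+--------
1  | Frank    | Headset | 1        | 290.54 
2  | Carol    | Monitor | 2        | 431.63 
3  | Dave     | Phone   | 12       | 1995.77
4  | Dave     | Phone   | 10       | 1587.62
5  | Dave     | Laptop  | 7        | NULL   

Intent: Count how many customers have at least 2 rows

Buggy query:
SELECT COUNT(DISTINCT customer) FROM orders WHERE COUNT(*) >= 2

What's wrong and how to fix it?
Bug: WHERE filters individual rows, not groups, so a group-level COUNT is invalid there

Fix: Use a subquery that GROUPs and filters with HAVING, then count its rows

Corrected query:
SELECT COUNT(*) FROM (SELECT customer FROM orders GROUP BY customer HAVING COUNT(*) >= 2)

Result:
COUNT(*)
--------
1       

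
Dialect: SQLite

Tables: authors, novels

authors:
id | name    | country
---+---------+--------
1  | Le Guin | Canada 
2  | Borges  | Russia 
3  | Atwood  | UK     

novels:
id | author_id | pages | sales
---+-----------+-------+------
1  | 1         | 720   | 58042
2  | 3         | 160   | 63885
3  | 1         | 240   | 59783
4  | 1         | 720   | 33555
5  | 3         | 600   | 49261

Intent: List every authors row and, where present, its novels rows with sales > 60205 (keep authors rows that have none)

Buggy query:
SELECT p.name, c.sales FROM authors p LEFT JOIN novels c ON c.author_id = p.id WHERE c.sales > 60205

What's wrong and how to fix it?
Bug: Filtering c.sales in WHERE discards the NULL rows produced by LEFT JOIN, turning it into an inner join

Fix: Put 'c.sales > 60205' in the JOIN's ON clause instead of WHERE

Corrected query:
SELECT p.name, c.sales FROM authors p LEFT JOIN novels c ON c.author_id = p.id AND c.sales > 60205

Result:
name    | sales
--------+------
Le Guin | NULL 
Borges  | NULL 
Atwood  | 63885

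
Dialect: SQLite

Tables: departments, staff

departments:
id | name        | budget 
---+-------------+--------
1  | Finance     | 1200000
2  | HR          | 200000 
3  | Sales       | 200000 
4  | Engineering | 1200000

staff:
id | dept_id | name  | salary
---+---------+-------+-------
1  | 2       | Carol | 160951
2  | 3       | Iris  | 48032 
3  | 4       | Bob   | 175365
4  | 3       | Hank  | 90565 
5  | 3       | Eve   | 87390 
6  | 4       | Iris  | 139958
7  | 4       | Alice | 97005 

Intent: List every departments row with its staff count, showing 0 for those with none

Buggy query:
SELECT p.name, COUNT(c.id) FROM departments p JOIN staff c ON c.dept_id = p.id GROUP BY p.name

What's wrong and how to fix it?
Bug: An inner join excludes parents with zero children

Fix: Use LEFT JOIN so parents without children still appear (COUNT(c.id) gives 0)

Corrected query:
SELECT p.name, COUNT(c.id) FROM departments p LEFT JOIN staff c ON c.dept_id = p.id GROUP BY p.name

Result:
name        | COUNT(c.id)
------------+------------
Engineering | 3          
Finance     | 0          
HR          | 1          
Sales       | 3          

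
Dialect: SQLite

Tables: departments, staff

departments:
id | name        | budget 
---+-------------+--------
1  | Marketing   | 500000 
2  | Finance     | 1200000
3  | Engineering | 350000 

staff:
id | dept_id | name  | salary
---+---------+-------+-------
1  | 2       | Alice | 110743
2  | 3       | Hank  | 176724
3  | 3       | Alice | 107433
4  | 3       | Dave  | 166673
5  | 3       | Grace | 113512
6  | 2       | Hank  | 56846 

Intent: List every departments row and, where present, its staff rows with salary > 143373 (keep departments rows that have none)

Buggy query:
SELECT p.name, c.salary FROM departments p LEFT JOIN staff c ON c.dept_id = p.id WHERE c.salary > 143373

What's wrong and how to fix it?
Bug: Filtering c.salary in WHERE discards the NULL rows produced by LEFT JOIN, turning it into an inner join

Fix: Move the right-table condition into the ON clause so unmatched parents are kept

Corrected query:
SELECT p.name, c.salary FROM departments p LEFT JOIN staff c ON c.dept_id = p.id AND c.salary > 143373

Result:
name        | salary
------------+-------
Marketing   | NULL  
Finance     | NULL  
Engineering | 166673
Engineering | 176724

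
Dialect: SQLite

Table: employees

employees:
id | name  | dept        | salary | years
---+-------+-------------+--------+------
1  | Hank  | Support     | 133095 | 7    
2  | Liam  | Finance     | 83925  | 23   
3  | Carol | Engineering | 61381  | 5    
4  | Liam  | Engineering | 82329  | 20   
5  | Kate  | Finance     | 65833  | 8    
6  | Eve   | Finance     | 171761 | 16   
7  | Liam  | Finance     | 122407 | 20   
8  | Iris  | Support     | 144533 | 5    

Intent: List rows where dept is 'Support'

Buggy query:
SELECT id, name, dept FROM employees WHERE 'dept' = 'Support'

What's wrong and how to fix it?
Bug: Single quotes denote string literals in SQL; the column name is being compared as a constant string

Fix: Reference the column as dept without single quotes

Corrected query:
SELECT id, name, dept FROM employees WHERE dept = 'Support'

Result:
id | name | dept   
---+------+--------
1  | Hank | Support
8  | Iris | Support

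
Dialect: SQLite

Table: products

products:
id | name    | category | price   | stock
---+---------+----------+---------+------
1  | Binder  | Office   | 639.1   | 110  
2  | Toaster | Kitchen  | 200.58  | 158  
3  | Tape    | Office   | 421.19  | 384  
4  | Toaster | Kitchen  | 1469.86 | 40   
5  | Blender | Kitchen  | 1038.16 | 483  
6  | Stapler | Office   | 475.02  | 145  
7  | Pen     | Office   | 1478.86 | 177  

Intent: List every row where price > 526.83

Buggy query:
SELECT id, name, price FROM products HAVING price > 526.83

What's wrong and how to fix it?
Bug: HAVING filters the output of aggregation, but this query has no GROUP BY and no aggregate functions, so SQLite rejects it (HAVING clause on a non-aggregate query); the condition here is per row

Fix: Replace HAVING with WHERE since the condition applies to individual rows

Corrected query:
SELECT id, name, price FROM products WHERE price > 526.83

Result:
id | name    | price  
---+---------+--------
1  | Binder  | 639.1  
4  | Toaster | 1469.86
5  | Blender | 1038.16
7  | Pen     | 1478.86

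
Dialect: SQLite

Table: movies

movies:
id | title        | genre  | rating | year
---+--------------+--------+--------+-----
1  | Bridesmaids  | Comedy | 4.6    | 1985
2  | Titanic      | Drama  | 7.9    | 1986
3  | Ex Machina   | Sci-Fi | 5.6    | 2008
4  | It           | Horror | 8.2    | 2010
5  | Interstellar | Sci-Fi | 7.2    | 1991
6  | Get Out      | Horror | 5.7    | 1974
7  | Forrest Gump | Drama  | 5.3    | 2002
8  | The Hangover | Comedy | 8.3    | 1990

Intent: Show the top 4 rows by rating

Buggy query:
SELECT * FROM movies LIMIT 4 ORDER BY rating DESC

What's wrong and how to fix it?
Bug: ORDER BY cannot follow LIMIT; LIMIT is the final clause

Fix: Swap the clauses: ORDER BY first, then LIMIT

Corrected query:
SELECT * FROM movies ORDER BY rating DESC LIMIT 4

Result:
id | title        | genre  | rating | year
---+--------------+--------+--------+-----
8  | The Hangover | Comedy | 8.3    | 1990
4  | It           | Horror | 8.2    | 2010
2  | Titanic      | Drama  | 7.9    | 1986
5  | Interstellar | Sci-Fi | 7.2    | 1991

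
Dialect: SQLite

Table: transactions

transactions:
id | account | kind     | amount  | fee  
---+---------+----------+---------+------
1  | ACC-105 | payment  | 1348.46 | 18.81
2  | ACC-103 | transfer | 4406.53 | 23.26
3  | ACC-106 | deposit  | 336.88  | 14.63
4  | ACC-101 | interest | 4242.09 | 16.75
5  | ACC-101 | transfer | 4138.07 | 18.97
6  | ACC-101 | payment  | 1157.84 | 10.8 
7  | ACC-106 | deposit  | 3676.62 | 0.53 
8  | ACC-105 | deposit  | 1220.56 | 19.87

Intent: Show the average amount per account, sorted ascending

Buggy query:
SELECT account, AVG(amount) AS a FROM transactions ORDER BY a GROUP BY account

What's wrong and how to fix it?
Bug: ORDER BY appears before GROUP BY; SQL clause order requires GROUP BY first

Fix: Reorder: SELECT … FROM … GROUP BY … ORDER BY …

Corrected query:
SELECT account, AVG(amount) AS a FROM transactions GROUP BY account ORDER BY a

Result:
account | a          
--------+------------
ACC-105 | 1284.51    
ACC-106 | 2006.75    
ACC-101 | 3179.333333
ACC-103 | 4406.53    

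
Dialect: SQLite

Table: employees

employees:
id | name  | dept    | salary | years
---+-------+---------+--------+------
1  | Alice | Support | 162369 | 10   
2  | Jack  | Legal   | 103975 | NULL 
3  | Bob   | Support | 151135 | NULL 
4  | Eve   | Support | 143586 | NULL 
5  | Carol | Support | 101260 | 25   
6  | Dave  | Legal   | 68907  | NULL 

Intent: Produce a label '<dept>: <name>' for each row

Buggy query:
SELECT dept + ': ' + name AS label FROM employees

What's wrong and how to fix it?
Bug: SQLite uses || for string concatenation; + coerces text to numbers (yielding 0)

Fix: Use the || operator for string concatenation

Corrected query:
SELECT dept || ': ' || name AS label FROM employees

Result:
label         
--------------
Support: Alice
Legal: Jack   
Support: Bob  
Support: Eve  
Support: Carol
Legal: Dave   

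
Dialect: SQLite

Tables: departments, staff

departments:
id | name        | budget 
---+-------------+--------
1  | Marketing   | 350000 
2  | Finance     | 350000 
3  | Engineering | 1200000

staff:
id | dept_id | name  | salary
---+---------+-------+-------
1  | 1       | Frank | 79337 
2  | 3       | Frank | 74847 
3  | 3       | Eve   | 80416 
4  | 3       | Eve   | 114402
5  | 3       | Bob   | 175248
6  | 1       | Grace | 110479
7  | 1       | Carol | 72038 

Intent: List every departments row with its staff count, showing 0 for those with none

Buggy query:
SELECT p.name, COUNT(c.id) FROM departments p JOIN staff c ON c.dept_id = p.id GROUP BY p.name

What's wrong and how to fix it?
Bug: An inner join excludes parents with zero children

Fix: Switch to LEFT JOIN to retain unmatched parent rows

Corrected query:
SELECT p.name, COUNT(c.id) FROM departments p LEFT JOIN staff c ON c.dept_id = p.id GROUP BY p.name

Result:
name        | COUNT(c.id)
------------+------------
Engineering | 4          
Finance     | 0          
Marketing   | 3          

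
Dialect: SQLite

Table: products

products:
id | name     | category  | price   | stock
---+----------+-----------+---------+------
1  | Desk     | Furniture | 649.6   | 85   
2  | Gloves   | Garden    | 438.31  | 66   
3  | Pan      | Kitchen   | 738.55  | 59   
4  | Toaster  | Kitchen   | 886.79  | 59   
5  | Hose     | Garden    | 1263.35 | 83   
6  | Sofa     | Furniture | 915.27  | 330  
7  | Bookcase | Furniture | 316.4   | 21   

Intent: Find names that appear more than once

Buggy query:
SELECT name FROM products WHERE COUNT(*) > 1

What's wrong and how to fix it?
Bug: WHERE can't reference COUNT(*); aggregates are computed after WHERE

Fix: Group first, then use HAVING for the count condition

Corrected query:
SELECT name FROM products GROUP BY name HAVING COUNT(*) > 1

Result:
(no rows)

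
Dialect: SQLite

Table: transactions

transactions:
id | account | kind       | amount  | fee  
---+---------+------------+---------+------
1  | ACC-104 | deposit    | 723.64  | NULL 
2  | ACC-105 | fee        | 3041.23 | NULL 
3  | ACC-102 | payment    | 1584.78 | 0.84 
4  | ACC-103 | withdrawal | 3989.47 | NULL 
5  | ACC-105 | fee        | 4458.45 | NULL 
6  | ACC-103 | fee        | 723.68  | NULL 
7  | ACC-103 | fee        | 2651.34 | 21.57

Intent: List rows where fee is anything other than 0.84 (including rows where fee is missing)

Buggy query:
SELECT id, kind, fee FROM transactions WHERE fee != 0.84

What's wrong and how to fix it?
Bug: 'fee != 0.84' is unknown when fee is NULL, so NULL rows are silently excluded

Fix: Handle NULL separately with IS NULL alongside the inequality

Corrected query:
SELECT id, kind, fee FROM transactions WHERE fee != 0.84 OR fee IS NULL

Result:
id | kind       | fee  
---+------------+------
1  | deposit    | NULL 
2  | fee        | NULL 
4  | withdrawal | NULL 
5  | fee        | NULL 
6  | fee        | NULL 
7  | fee        | 21.57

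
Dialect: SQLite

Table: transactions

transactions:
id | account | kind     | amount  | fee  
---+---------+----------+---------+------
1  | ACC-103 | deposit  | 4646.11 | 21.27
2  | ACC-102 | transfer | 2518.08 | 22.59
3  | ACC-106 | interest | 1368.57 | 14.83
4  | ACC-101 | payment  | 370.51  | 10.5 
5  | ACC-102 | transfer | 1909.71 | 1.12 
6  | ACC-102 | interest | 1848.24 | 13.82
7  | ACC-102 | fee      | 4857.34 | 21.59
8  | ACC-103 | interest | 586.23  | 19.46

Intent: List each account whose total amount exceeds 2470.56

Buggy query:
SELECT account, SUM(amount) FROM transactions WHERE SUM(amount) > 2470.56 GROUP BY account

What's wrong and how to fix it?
Bug: Aggregate functions cannot appear in a WHERE clause

Fix: Use HAVING (which filters groups after aggregation) instead of WHERE

Corrected query:
SELECT account, SUM(amount) FROM transactions GROUP BY account HAVING SUM(amount) > 2470.56

Result:
account | SUM(amount)
--------+------------
ACC-102 | 11133.37   
ACC-103 | 5232.34    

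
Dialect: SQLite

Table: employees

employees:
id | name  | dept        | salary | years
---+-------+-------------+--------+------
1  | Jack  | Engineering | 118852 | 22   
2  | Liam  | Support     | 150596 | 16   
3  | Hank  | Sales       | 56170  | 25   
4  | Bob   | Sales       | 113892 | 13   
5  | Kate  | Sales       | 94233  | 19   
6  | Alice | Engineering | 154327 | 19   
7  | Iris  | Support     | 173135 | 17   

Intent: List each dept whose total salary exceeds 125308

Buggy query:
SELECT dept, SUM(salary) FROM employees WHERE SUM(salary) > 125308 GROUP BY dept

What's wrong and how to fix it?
Bug: SUM(salary) is an aggregate, but WHERE filters rows before aggregation

Fix: Move the aggregate condition to a HAVING clause

Corrected query:
SELECT dept, SUM(salary) FROM employees GROUP BY dept HAVING SUM(salary) > 125308

Result:
dept        | SUM(salary)
------------+------------
Engineering | 273179     
Sales       | 264295     
Support     | 323731     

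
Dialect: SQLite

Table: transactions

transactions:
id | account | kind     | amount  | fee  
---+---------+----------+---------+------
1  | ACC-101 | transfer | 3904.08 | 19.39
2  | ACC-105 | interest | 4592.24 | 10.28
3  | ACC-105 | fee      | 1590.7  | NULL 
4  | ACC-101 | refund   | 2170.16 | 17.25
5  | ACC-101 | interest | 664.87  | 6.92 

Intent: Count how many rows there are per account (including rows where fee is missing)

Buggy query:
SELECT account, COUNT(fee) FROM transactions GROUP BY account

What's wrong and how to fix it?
Bug: COUNT(column) counts non-NULL values only; rows with NULL fee aren't counted

Fix: Replace COUNT(fee) with COUNT(*)

Corrected query:
SELECT account, COUNT(*) FROM transactions GROUP BY account

Result:
account | COUNT(*)
--------+---------
ACC-101 | 3       
ACC-105 | 2       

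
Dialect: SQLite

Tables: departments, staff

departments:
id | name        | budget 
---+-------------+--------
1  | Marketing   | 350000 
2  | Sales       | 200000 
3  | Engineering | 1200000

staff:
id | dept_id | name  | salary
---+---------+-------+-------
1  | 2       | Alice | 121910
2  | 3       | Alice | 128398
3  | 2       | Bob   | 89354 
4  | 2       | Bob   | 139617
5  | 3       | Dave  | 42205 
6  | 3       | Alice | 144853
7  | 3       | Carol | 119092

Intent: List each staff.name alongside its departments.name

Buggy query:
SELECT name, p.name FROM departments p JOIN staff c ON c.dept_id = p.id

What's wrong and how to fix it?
Bug: Both tables have a 'name' column; the unqualified reference is ambiguous

Fix: Qualify the column with its table alias (c.name)

Corrected query:
SELECT c.name, p.name FROM departments p JOIN staff c ON c.dept_id = p.id

Result:
name  | name       
------+------------
Alice | Sales      
Alice | Engineering
Bob   | Sales      
Bob   | Sales      
Dave  | Engineering
Alice | Engineering
Carol | Engineering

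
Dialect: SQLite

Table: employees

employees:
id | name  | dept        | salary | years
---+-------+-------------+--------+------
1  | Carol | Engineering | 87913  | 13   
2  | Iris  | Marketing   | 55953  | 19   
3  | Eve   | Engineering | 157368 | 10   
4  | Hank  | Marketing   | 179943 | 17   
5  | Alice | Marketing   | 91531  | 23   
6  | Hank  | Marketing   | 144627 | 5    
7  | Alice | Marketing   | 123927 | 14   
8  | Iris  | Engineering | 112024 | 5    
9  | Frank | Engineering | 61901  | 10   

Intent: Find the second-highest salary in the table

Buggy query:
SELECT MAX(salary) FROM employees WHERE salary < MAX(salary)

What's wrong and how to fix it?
Bug: MAX(salary) on the right of the comparison is an aggregate-in-WHERE error

Fix: Put the inner MAX in a scalar subquery

Corrected query:
SELECT MAX(salary) FROM employees WHERE salary < (SELECT MAX(salary) FROM employees)

Result:
MAX(salary)
-----------
157368     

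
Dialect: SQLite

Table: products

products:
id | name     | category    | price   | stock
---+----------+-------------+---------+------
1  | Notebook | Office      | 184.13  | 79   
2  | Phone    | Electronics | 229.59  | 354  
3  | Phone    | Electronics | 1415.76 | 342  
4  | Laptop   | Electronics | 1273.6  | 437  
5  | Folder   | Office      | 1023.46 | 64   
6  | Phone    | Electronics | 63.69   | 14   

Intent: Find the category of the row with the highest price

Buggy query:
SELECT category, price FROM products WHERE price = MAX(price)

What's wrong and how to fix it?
Bug: MAX(price) is an aggregate and cannot be used directly in WHERE

Fix: Use a subquery: WHERE price = (SELECT MAX(price) FROM products)

Corrected query:
SELECT category, price FROM products WHERE price = (SELECT MAX(price) FROM products)

Result:
category    | price  
------------+--------
Electronics | 1415.76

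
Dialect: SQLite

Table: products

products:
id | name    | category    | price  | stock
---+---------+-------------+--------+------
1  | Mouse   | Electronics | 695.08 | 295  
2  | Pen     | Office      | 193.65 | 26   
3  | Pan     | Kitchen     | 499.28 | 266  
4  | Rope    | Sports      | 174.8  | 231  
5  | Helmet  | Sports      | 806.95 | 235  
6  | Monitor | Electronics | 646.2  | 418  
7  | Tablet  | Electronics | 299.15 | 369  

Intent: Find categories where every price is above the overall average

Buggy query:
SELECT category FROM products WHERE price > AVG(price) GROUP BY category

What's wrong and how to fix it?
Bug: AVG() is an aggregate; it can't sit directly in WHERE

Fix: Use a subquery for AVG and a HAVING MIN(...) filter so the condition holds for every row in the group

Corrected query:
SELECT category FROM products GROUP BY category HAVING MIN(price) > (SELECT AVG(price) FROM products)

Result:
category
--------
Kitchen 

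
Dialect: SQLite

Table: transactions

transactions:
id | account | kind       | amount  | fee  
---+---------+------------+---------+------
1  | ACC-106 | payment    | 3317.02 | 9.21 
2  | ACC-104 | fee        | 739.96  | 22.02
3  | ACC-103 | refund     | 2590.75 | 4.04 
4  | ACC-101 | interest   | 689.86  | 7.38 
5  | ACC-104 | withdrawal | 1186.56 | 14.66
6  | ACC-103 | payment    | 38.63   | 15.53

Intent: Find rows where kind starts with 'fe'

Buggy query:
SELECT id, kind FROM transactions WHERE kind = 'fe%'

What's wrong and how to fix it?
Bug: Wildcards only work with LIKE; '=' treats '%' as a literal character

Fix: Use LIKE for wildcard pattern matching

Corrected query:
SELECT id, kind FROM transactions WHERE kind LIKE 'fe%'

Result:
id | kind
---+-----
2  | fee 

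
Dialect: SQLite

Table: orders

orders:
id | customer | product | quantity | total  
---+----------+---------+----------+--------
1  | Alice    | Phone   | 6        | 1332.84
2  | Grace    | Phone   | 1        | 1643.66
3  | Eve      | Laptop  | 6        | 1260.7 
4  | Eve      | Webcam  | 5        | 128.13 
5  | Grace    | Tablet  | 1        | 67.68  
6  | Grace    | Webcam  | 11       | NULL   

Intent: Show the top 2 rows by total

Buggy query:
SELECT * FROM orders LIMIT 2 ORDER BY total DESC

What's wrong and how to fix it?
Bug: ORDER BY cannot follow LIMIT; LIMIT is the final clause

Fix: Sort with ORDER BY, then apply LIMIT

Corrected query:
SELECT * FROM orders ORDER BY total DESC LIMIT 2

Result:
id | customer | product | quantity | total  
---+----------+---------+----------+--------
2  | Grace    | Phone   | 1        | 1643.66
1  | Alice    | Phone   | 6        | 1332.84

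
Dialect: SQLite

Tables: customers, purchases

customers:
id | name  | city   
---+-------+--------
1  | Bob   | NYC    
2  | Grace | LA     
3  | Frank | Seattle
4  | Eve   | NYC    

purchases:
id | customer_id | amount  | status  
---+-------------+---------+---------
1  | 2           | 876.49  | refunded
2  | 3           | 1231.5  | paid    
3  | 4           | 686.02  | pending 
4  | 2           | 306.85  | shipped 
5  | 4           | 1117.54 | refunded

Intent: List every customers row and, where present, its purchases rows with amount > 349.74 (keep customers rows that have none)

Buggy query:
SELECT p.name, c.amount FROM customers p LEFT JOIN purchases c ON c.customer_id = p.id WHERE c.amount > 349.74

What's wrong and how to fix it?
Bug: Filtering c.amount in WHERE discards the NULL rows produced by LEFT JOIN, turning it into an inner join

Fix: Move the right-table condition into the ON clause so unmatched parents are kept

Corrected query:
SELECT p.name, c.amount FROM customers p LEFT JOIN purchases c ON c.customer_id = p.id AND c.amount > 349.74

Result:
name  | amount 
------+--------
Bob   | NULL   
Grace | 876.49 
Frank | 1231.5 
Eve   | 686.02 
Eve   | 1117.54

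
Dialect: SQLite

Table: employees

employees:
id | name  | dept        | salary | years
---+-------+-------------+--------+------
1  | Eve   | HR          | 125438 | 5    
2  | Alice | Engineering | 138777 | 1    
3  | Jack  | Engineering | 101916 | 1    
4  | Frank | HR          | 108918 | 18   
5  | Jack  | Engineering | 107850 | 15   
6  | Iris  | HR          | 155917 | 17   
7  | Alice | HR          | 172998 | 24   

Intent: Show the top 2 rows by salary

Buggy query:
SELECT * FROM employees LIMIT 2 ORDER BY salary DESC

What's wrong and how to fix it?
Bug: ORDER BY cannot follow LIMIT; LIMIT is the final clause

Fix: Swap the clauses: ORDER BY first, then LIMIT

Corrected query:
SELECT * FROM employees ORDER BY salary DESC LIMIT 2

Result:
id | name  | dept | salary | years
---+-------+------+--------+------
7  | Alice | HR   | 172998 | 24   
6  | Iris  | HR   | 155917 | 17   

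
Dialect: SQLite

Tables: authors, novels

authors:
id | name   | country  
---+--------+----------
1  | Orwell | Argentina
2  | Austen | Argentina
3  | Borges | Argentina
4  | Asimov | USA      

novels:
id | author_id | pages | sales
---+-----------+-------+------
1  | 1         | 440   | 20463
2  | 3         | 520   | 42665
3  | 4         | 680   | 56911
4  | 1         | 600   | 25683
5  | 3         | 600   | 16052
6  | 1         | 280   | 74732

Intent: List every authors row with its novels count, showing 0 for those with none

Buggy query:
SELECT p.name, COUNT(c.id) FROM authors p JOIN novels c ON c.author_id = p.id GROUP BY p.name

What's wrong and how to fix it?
Bug: INNER JOIN drops authors rows that have no matching novels rows

Fix: Switch to LEFT JOIN to retain unmatched parent rows

Corrected query:
SELECT p.name, COUNT(c.id) FROM authors p LEFT JOIN novels c ON c.author_id = p.id GROUP BY p.name

Result:
name   | COUNT(c.id)
-------+------------
Asimov | 1          
Austen | 0          
Borges | 2          
Orwell | 3          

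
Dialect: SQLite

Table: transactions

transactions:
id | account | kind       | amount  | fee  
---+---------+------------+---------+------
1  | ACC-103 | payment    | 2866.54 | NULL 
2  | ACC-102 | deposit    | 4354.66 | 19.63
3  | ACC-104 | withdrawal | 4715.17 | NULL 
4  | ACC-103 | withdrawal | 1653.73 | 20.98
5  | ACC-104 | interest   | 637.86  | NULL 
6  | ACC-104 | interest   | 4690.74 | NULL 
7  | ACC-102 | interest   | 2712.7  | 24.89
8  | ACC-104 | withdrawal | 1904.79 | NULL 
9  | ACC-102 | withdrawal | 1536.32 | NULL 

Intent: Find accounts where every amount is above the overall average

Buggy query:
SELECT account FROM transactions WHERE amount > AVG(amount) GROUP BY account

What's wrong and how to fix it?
Bug: WHERE evaluates per row before aggregation, so AVG() is unavailable

Fix: Compute the overall average in a scalar subquery and compare each group's MIN against it in HAVING

Corrected query:
SELECT account FROM transactions GROUP BY account HAVING MIN(amount) > (SELECT AVG(amount) FROM transactions)

Result:
(no rows)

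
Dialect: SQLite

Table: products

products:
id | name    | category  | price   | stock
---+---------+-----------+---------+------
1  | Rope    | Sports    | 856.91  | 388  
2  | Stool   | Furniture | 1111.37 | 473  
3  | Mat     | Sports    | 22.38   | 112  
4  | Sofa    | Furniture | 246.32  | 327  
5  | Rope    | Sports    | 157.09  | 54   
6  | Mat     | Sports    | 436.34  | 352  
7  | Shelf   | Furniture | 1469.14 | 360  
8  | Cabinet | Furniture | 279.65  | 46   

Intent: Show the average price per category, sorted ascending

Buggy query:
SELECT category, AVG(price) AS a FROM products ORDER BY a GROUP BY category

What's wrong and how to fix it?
Bug: ORDER BY appears before GROUP BY; SQL clause order requires GROUP BY first

Fix: Reorder: SELECT … FROM … GROUP BY … ORDER BY …

Corrected query:
SELECT category, AVG(price) AS a FROM products GROUP BY category ORDER BY a

Result:
category  | a     
----------+-------
Sports    | 368.18
Furniture | 776.62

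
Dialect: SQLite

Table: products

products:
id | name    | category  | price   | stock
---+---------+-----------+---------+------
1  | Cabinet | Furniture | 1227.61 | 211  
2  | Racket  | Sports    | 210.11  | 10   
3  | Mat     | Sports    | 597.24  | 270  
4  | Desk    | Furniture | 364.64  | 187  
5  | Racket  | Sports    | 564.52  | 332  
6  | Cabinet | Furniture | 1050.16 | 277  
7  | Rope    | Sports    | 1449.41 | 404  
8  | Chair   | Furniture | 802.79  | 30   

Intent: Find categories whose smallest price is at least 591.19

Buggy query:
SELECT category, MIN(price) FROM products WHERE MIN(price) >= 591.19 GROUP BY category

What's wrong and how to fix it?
Bug: MIN() in WHERE is a misuse of aggregate

Fix: Replace WHERE with HAVING after the GROUP BY

Corrected query:
SELECT category, MIN(price) FROM products GROUP BY category HAVING MIN(price) >= 591.19

Result:
(no rows)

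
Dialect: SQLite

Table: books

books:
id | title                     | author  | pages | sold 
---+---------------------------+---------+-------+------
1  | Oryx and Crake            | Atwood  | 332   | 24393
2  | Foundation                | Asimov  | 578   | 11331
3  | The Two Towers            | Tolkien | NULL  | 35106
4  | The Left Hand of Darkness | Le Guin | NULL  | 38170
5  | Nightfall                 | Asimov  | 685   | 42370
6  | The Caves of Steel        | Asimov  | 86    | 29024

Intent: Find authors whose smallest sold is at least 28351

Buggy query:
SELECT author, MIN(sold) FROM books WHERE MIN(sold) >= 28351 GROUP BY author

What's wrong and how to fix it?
Bug: MIN() in WHERE is a misuse of aggregate

Fix: Replace WHERE with HAVING after the GROUP BY

Corrected query:
SELECT author, MIN(sold) FROM books GROUP BY author HAVING MIN(sold) >= 28351

Result:
author  | MIN(sold)
--------+----------
Le Guin | 38170    
Tolkien | 35106    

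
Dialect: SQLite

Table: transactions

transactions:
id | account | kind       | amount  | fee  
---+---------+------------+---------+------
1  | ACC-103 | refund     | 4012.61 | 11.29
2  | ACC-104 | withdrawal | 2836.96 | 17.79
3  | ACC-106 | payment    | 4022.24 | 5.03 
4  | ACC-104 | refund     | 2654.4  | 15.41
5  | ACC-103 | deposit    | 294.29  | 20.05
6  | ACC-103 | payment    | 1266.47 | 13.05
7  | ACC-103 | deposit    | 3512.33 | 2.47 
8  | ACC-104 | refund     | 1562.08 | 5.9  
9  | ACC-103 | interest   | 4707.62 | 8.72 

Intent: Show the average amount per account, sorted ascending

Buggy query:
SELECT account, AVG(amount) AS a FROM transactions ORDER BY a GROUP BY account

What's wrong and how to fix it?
Bug: GROUP BY must precede ORDER BY

Fix: Move ORDER BY to the end, after GROUP BY

Corrected query:
SELECT account, AVG(amount) AS a FROM transactions GROUP BY account ORDER BY a

Result:
account | a          
--------+------------
ACC-104 | 2351.146667
ACC-103 | 2758.664   
ACC-106 | 4022.24    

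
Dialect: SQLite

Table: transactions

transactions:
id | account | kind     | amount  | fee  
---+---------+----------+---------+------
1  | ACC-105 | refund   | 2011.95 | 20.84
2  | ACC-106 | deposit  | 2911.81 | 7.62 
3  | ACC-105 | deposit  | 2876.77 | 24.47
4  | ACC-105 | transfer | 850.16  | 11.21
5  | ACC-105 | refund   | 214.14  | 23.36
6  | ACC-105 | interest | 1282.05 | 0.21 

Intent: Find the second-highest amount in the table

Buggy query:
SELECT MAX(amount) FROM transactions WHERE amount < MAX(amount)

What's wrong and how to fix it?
Bug: MAX(amount) on the right of the comparison is an aggregate-in-WHERE error

Fix: Compute the overall MAX in a subquery, then take MAX of rows below it

Corrected query:
SELECT MAX(amount) FROM transactions WHERE amount < (SELECT MAX(amount) FROM transactions)

Result:
MAX(amount)
-----------
2876.77    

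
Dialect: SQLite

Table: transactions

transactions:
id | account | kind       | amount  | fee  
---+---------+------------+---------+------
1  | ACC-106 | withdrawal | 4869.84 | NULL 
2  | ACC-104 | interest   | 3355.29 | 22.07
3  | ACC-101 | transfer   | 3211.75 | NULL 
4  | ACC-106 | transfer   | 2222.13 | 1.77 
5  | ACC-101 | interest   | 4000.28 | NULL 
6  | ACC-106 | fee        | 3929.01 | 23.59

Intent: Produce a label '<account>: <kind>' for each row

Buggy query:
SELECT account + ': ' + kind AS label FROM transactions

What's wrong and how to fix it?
Bug: '+' is numeric addition; on text columns SQLite converts them to 0 instead of concatenating

Fix: Replace + with || to concatenate text

Corrected query:
SELECT account || ': ' || kind AS label FROM transactions

Result:
label              
-------------------
ACC-106: withdrawal
ACC-104: interest  
ACC-101: transfer  
ACC-106: transfer  
ACC-101: interest  
ACC-106: fee       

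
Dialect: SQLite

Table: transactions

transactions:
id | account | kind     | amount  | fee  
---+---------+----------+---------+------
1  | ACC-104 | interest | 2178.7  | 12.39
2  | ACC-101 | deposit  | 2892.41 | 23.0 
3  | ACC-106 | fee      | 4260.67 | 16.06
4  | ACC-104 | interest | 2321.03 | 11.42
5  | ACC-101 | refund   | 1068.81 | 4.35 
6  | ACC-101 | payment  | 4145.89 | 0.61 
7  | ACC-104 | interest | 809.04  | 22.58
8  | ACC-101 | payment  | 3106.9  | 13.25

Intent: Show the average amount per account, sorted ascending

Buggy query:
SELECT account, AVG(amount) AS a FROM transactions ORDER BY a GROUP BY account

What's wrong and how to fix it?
Bug: ORDER BY appears before GROUP BY; SQL clause order requires GROUP BY first

Fix: Move ORDER BY to the end, after GROUP BY

Corrected query:
SELECT account, AVG(amount) AS a FROM transactions GROUP BY account ORDER BY a

Result:
account | a        
--------+----------
ACC-104 | 1769.59  
ACC-101 | 2803.5025
ACC-106 | 4260.67  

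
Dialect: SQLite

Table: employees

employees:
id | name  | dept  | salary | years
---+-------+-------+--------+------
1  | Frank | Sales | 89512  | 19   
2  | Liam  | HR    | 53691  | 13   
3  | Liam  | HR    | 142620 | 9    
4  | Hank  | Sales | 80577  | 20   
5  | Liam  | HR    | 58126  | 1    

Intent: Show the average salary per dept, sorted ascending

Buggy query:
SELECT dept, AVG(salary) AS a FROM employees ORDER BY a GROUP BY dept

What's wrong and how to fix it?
Bug: GROUP BY must precede ORDER BY

Fix: Move ORDER BY to the end, after GROUP BY

Corrected query:
SELECT dept, AVG(salary) AS a FROM employees GROUP BY dept ORDER BY a

Result:
dept  | a           
------+-------------
HR    | 84812.333333
Sales | 85044.5     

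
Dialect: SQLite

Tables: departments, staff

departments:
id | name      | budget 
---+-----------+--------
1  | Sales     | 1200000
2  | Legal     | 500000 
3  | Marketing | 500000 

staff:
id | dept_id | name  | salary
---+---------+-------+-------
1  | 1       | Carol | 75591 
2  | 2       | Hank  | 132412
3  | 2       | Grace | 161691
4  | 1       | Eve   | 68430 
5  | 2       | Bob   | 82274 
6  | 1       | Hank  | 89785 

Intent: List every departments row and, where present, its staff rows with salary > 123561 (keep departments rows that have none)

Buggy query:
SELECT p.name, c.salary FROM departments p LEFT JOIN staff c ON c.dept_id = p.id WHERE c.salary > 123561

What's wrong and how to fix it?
Bug: Filtering c.salary in WHERE discards the NULL rows produced by LEFT JOIN, turning it into an inner join

Fix: Put 'c.salary > 123561' in the JOIN's ON clause instead of WHERE

Corrected query:
SELECT p.name, c.salary FROM departments p LEFT JOIN staff c ON c.dept_id = p.id AND c.salary > 123561

Result:
name      | salary
----------+-------
Sales     | NULL  
Legal     | 132412
Legal     | 161691
Marketing | NULL  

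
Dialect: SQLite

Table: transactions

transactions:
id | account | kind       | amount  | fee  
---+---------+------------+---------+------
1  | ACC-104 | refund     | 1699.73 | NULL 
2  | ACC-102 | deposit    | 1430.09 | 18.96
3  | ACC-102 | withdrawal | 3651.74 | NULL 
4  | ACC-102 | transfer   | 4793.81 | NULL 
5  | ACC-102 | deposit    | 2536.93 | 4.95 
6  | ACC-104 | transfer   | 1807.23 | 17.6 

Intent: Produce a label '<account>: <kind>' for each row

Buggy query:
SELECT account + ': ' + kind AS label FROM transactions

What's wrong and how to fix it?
Bug: SQLite uses || for string concatenation; + coerces text to numbers (yielding 0)

Fix: Replace + with || to concatenate text

Corrected query:
SELECT account || ': ' || kind AS label FROM transactions

Result:
label              
-------------------
ACC-104: refund    
ACC-102: deposit   
ACC-102: withdrawal
ACC-102: transfer  
ACC-102: deposit   
ACC-104: transfer  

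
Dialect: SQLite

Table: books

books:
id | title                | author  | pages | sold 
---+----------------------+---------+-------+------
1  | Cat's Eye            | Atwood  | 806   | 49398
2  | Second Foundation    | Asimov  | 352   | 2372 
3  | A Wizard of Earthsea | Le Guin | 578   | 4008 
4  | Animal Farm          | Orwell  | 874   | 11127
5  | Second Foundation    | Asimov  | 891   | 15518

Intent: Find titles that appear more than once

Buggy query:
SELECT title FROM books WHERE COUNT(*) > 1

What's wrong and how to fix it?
Bug: COUNT(*) is an aggregate and cannot be used in WHERE

Fix: GROUP BY title, then filter groups with HAVING COUNT(*) > 1

Corrected query:
SELECT title FROM books GROUP BY title HAVING COUNT(*) > 1

Result:
title            
-----------------
Second Foundation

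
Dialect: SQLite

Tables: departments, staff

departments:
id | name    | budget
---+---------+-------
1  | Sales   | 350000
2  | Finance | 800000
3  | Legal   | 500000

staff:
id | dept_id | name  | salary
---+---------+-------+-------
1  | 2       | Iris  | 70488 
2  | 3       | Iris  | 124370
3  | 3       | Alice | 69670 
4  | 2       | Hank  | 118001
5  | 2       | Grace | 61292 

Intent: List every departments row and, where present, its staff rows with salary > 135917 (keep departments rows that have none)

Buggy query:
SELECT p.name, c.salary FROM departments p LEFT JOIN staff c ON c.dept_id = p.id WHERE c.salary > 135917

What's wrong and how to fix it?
Bug: Filtering c.salary in WHERE discards the NULL rows produced by LEFT JOIN, turning it into an inner join

Fix: Move the right-table condition into the ON clause so unmatched parents are kept

Corrected query:
SELECT p.name, c.salary FROM departments p LEFT JOIN staff c ON c.dept_id = p.id AND c.salary > 135917

Result:
name    | salary
--------+-------
Sales   | NULL  
Finance | NULL  
Legal   | NULL  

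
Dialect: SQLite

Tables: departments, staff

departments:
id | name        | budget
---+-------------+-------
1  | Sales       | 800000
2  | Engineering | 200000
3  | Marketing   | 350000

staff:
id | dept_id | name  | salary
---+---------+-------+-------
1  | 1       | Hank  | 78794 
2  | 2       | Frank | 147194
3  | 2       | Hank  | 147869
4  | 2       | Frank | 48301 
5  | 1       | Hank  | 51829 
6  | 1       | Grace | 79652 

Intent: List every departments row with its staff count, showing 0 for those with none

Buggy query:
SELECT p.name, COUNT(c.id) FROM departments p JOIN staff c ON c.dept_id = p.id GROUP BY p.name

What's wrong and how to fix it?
Bug: An inner join excludes parents with zero children

Fix: Use LEFT JOIN so parents without children still appear (COUNT(c.id) gives 0)

Corrected query:
SELECT p.name, COUNT(c.id) FROM departments p LEFT JOIN staff c ON c.dept_id = p.id GROUP BY p.name

Result:
name        | COUNT(c.id)
------------+------------
Engineering | 3          
Marketing   | 0          
Sales       | 3          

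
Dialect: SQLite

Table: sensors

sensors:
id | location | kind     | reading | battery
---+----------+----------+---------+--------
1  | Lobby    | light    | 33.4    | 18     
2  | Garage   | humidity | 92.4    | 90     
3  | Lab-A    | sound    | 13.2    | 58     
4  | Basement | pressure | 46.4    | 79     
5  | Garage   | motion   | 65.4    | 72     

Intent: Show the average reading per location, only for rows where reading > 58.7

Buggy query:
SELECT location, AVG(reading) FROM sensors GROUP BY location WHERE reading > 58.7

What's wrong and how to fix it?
Bug: Row-level WHERE must come before GROUP BY in the clause order

Fix: Place WHERE between FROM and GROUP BY

Corrected query:
SELECT location, AVG(reading) FROM sensors WHERE reading > 58.7 GROUP BY location

Result:
location | AVG(reading)
---------+-------------
Garage   | 78.9        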